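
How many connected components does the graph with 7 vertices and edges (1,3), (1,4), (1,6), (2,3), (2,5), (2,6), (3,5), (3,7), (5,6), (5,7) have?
1 (components: {1, 2, 3, 4, 5, 6, 7})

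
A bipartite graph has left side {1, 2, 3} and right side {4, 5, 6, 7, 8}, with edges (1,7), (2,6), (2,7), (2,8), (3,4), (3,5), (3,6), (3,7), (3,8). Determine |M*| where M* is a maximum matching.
3 (matching: (1,7), (2,8), (3,6); upper bound min(|L|,|R|) = min(3,5) = 3)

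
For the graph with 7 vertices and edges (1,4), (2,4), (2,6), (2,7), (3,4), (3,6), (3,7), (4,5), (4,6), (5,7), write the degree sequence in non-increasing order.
[5, 3, 3, 3, 3, 2, 1] (degrees: deg(1)=1, deg(2)=3, deg(3)=3, deg(4)=5, deg(5)=2, deg(6)=3, deg(7)=3)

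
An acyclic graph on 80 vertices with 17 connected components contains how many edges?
63 (Each of the 17 component trees on V_i vertices has V_i - 1 edges; summing gives V - C = 80 - 17 = 63)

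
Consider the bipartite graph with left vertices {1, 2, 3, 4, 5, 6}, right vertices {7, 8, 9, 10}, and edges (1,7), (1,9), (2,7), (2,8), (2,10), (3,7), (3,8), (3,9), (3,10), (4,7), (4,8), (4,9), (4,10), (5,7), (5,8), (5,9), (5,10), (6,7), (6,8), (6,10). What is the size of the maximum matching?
4 (matching: (1,9), (2,10), (3,8), (4,7); upper bound min(|L|,|R|) = min(6,4) = 4)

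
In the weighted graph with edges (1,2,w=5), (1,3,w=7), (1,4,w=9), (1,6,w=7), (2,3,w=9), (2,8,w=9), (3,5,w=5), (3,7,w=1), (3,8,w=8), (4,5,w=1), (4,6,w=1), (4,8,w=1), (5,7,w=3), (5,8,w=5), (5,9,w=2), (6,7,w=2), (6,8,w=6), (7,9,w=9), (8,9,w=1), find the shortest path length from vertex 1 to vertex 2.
5 (path: 1 -> 2; weights 5 = 5)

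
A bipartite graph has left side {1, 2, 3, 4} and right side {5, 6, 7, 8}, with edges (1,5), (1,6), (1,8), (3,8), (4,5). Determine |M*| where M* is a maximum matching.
3 (matching: (1,6), (3,8), (4,5); upper bound min(|L|,|R|) = min(4,4) = 4)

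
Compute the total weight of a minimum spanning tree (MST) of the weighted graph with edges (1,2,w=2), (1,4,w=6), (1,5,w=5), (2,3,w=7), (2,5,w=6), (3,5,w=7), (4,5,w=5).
19 (MST edges: (1,2,w=2), (1,5,w=5), (2,3,w=7), (4,5,w=5); sum of weights 2 + 5 + 7 + 5 = 19)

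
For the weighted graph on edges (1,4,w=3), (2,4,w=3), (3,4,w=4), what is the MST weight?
10 (MST edges: (1,4,w=3), (2,4,w=3), (3,4,w=4); sum of weights 3 + 3 + 4 = 10)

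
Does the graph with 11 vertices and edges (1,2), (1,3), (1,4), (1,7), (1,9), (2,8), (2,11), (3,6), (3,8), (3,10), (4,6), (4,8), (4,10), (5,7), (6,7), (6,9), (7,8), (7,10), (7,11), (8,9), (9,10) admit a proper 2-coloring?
Yes. Partition: {1, 5, 6, 8, 10, 11}, {2, 3, 4, 7, 9}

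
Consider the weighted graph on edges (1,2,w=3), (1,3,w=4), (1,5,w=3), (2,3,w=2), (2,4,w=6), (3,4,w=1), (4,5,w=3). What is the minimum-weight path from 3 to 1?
4 (path: 3 -> 1; weights 4 = 4)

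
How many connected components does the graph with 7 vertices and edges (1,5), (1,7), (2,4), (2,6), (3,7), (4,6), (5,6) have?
1 (components: {1, 2, 3, 4, 5, 6, 7})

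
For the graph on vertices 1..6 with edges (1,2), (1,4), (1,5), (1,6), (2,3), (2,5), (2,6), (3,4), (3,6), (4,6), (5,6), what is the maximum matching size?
3 (matching: (1,6), (2,5), (3,4); upper bound floor(n/2) = floor(6/2) = 3)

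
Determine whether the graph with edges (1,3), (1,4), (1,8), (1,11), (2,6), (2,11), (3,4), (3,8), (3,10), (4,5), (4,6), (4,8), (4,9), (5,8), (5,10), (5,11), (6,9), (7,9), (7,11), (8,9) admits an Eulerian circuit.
No (2 vertices have odd degree: {6, 8}; Eulerian circuit requires 0)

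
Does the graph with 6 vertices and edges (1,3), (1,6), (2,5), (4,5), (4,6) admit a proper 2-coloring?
Yes. Partition: {1, 2, 4}, {3, 5, 6}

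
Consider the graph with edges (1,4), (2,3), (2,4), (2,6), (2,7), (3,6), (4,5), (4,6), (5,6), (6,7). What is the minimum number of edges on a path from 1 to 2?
2 (path: 1 -> 4 -> 2, 2 edges)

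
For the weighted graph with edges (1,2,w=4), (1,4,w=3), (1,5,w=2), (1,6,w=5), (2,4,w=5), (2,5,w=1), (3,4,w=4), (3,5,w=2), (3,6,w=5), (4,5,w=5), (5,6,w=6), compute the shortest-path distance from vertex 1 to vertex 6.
5 (path: 1 -> 6; weights 5 = 5)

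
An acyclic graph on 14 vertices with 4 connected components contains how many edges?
10 (Each of the 4 component trees on V_i vertices has V_i - 1 edges; summing gives V - C = 14 - 4 = 10)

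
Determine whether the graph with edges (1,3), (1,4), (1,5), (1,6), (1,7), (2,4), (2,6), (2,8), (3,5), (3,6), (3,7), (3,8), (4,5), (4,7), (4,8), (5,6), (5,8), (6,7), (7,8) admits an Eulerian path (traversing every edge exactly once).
No (8 vertices have odd degree: {1, 2, 3, 4, 5, 6, 7, 8}; Eulerian path requires 0 or 2)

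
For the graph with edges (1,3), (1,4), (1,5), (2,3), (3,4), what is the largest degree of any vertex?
3 (attained at vertices 1, 3)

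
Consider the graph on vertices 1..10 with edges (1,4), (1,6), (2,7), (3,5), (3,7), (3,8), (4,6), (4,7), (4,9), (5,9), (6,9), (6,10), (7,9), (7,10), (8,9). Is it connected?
Yes (BFS from 1 visits [1, 4, 6, 7, 9, 10, 2, 3, 5, 8] — all 10 vertices reached)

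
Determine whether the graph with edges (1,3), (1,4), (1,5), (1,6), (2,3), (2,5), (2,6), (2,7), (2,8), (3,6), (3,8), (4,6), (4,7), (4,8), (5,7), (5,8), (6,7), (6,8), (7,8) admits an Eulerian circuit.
No (2 vertices have odd degree: {2, 7}; Eulerian circuit requires 0)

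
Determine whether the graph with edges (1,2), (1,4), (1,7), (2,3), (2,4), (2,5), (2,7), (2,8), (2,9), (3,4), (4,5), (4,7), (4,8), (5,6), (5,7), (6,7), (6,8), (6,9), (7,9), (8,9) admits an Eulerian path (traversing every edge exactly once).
Yes (the graph is connected and exactly 2 vertices have odd degree: {1, 2}; any Eulerian path must start and end at those)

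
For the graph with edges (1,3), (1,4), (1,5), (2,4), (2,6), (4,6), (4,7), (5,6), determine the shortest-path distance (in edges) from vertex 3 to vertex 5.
2 (path: 3 -> 1 -> 5, 2 edges)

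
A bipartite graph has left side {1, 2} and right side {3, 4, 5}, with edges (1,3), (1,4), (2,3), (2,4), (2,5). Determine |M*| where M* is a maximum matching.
2 (matching: (1,4), (2,5); upper bound min(|L|,|R|) = min(2,3) = 2)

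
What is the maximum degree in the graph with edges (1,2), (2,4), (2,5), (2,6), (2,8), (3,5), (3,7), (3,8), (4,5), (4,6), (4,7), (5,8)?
5 (attained at vertex 2)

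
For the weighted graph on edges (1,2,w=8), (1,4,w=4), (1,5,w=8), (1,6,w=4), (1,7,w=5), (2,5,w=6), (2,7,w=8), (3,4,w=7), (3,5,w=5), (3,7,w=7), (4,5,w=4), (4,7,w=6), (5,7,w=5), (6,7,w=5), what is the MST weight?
28 (MST edges: (1,4,w=4), (1,6,w=4), (1,7,w=5), (2,5,w=6), (3,5,w=5), (4,5,w=4); sum of weights 4 + 4 + 5 + 6 + 5 + 4 = 28)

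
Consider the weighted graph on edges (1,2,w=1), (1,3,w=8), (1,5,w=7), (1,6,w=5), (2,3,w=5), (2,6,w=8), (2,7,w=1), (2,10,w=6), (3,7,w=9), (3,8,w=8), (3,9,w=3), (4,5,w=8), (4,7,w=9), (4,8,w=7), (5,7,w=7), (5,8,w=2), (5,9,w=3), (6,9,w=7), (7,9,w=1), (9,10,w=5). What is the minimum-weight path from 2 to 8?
7 (path: 2 -> 7 -> 9 -> 5 -> 8; weights 1 + 1 + 3 + 2 = 7)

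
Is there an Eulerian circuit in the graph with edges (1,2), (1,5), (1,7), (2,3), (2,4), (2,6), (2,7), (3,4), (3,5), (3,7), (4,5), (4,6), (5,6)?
No (4 vertices have odd degree: {1, 2, 6, 7}; Eulerian circuit requires 0)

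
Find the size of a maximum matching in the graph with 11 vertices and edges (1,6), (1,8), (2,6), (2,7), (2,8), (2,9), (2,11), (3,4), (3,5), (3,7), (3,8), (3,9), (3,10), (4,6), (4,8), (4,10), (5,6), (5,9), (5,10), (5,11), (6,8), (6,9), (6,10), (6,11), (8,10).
5 (matching: (1,8), (2,9), (3,7), (4,10), (6,11); upper bound floor(n/2) = floor(11/2) = 5)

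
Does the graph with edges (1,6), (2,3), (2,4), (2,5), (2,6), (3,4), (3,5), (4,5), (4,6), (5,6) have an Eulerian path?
Yes (the graph is connected and exactly 2 vertices have odd degree: {1, 3}; any Eulerian path must start and end at those)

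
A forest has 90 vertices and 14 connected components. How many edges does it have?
76 (Each of the 14 component trees on V_i vertices has V_i - 1 edges; summing gives V - C = 90 - 14 = 76)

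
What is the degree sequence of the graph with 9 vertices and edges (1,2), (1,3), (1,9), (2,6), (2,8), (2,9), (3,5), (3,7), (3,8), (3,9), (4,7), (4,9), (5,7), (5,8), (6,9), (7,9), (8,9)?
[7, 5, 4, 4, 4, 3, 3, 2, 2] (degrees: deg(1)=3, deg(2)=4, deg(3)=5, deg(4)=2, deg(5)=3, deg(6)=2, deg(7)=4, deg(8)=4, deg(9)=7)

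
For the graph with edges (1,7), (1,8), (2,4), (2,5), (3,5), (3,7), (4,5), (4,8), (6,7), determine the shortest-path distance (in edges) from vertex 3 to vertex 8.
3 (path: 3 -> 5 -> 4 -> 8, 3 edges)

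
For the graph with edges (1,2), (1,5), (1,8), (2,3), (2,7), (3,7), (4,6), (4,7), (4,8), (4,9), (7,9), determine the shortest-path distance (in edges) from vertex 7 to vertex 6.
2 (path: 7 -> 4 -> 6, 2 edges)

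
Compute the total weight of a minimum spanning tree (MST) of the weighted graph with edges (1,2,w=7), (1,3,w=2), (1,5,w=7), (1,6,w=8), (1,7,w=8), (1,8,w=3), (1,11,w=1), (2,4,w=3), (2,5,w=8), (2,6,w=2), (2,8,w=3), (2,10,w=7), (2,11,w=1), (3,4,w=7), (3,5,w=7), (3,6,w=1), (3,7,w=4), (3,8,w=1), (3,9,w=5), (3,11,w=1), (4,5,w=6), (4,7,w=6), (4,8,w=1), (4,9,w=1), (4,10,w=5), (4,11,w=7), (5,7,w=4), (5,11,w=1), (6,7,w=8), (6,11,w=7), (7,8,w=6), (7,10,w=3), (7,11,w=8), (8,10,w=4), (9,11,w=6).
15 (MST edges: (1,11,w=1), (2,11,w=1), (3,6,w=1), (3,7,w=4), (3,8,w=1), (3,11,w=1), (4,8,w=1), (4,9,w=1), (5,11,w=1), (7,10,w=3); sum of weights 1 + 1 + 1 + 4 + 1 + 1 + 1 + 1 + 1 + 3 = 15)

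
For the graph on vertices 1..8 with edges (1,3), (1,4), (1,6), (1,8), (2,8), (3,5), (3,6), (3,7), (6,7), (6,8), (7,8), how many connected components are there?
1 (components: {1, 2, 3, 4, 5, 6, 7, 8})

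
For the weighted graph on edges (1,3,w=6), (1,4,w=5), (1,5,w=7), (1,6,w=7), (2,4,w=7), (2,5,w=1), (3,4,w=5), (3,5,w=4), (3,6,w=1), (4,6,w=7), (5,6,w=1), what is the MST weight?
13 (MST edges: (1,4,w=5), (2,5,w=1), (3,4,w=5), (3,6,w=1), (5,6,w=1); sum of weights 5 + 1 + 5 + 1 + 1 = 13)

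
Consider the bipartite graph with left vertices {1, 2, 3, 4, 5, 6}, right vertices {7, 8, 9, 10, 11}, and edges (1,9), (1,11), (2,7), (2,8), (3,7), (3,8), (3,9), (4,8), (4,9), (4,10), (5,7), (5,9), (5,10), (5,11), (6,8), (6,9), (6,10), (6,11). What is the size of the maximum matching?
5 (matching: (1,11), (2,8), (3,9), (4,10), (5,7); upper bound min(|L|,|R|) = min(6,5) = 5)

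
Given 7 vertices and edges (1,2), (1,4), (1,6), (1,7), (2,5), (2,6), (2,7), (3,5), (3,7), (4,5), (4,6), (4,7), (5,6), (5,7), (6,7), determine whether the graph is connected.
Yes (BFS from 1 visits [1, 2, 4, 6, 7, 5, 3] — all 7 vertices reached)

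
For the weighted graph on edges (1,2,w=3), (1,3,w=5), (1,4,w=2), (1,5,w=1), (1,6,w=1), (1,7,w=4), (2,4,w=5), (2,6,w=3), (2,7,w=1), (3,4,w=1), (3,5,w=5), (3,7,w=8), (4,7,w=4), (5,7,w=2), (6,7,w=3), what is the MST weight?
8 (MST edges: (1,4,w=2), (1,5,w=1), (1,6,w=1), (2,7,w=1), (3,4,w=1), (5,7,w=2); sum of weights 2 + 1 + 1 + 1 + 1 + 2 = 8)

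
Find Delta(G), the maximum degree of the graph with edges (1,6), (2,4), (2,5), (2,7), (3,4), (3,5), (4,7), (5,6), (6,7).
3 (attained at vertices 2, 4, 5, 6, 7)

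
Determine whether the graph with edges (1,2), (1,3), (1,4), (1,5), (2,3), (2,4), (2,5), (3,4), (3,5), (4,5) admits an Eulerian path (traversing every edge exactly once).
Yes — and in fact it has an Eulerian circuit (the graph is connected and all 5 vertices have even degree)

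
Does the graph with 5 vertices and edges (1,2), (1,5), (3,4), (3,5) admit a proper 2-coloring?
Yes. Partition: {1, 3}, {2, 4, 5}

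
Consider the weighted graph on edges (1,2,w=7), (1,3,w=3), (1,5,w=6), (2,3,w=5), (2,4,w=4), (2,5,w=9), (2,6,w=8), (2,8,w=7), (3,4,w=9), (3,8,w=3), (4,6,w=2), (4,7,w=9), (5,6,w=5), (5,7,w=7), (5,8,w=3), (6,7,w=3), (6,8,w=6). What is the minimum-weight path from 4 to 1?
11 (path: 4 -> 2 -> 1; weights 4 + 7 = 11)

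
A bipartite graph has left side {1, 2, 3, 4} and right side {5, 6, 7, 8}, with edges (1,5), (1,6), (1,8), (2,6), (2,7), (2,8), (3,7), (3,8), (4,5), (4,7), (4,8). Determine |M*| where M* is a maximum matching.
4 (matching: (1,8), (2,6), (3,7), (4,5); upper bound min(|L|,|R|) = min(4,4) = 4)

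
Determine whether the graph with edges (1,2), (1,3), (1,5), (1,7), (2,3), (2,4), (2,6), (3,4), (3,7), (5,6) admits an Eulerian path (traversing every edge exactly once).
Yes — and in fact it has an Eulerian circuit (the graph is connected and all 7 vertices have even degree)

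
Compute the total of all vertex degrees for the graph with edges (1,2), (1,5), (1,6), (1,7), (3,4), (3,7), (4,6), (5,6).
16 (handshake: sum of degrees = 2|E| = 2 x 8 = 16)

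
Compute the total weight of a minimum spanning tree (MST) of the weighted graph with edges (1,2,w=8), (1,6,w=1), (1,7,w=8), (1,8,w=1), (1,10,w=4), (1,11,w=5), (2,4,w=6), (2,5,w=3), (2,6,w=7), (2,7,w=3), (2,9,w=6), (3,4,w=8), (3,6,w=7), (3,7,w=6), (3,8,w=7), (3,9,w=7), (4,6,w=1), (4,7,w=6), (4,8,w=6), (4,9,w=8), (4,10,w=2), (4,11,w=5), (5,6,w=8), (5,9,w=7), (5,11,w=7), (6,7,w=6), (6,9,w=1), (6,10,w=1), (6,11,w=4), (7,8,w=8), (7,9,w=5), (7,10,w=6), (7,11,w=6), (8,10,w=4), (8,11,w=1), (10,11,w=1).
23 (MST edges: (1,6,w=1), (1,8,w=1), (2,5,w=3), (2,7,w=3), (3,7,w=6), (4,6,w=1), (6,9,w=1), (6,10,w=1), (7,9,w=5), (8,11,w=1); sum of weights 1 + 1 + 3 + 3 + 6 + 1 + 1 + 1 + 5 + 1 = 23)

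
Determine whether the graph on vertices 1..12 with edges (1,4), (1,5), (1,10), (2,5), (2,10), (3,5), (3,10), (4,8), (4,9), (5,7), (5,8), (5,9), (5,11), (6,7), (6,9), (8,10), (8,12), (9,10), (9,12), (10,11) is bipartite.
Yes. Partition: {1, 2, 3, 7, 8, 9, 11}, {4, 5, 6, 10, 12}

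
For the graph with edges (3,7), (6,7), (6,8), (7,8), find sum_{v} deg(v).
8 (handshake: sum of degrees = 2|E| = 2 x 4 = 8)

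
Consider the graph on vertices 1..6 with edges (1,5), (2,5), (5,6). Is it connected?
No, it has 3 components: {1, 2, 5, 6}, {3}, {4}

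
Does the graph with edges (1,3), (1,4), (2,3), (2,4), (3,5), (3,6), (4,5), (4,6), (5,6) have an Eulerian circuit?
No (2 vertices have odd degree: {5, 6}; Eulerian circuit requires 0)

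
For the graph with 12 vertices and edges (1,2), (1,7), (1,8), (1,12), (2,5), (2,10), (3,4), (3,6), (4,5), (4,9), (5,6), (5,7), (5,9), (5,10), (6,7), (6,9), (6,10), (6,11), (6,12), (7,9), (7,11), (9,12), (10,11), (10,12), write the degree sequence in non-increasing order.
[7, 6, 5, 5, 5, 4, 4, 3, 3, 3, 2, 1] (degrees: deg(1)=4, deg(2)=3, deg(3)=2, deg(4)=3, deg(5)=6, deg(6)=7, deg(7)=5, deg(8)=1, deg(9)=5, deg(10)=5, deg(11)=3, deg(12)=4)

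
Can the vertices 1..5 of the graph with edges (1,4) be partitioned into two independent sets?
Yes. Partition: {1, 2, 3, 5}, {4}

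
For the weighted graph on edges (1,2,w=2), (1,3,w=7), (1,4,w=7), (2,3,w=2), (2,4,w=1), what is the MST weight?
5 (MST edges: (1,2,w=2), (2,3,w=2), (2,4,w=1); sum of weights 2 + 2 + 1 = 5)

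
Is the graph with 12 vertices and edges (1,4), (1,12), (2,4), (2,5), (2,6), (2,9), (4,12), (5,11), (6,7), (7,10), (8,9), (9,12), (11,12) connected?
No, it has 2 components: {1, 2, 4, 5, 6, 7, 8, 9, 10, 11, 12}, {3}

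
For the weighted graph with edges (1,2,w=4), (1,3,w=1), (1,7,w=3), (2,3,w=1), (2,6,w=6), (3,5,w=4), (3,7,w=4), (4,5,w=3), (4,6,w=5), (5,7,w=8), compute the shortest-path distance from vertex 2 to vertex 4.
8 (path: 2 -> 3 -> 5 -> 4; weights 1 + 4 + 3 = 8)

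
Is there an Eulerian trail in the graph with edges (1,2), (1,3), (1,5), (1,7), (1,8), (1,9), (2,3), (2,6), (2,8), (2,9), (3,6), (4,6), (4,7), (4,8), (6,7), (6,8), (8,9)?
No (8 vertices have odd degree: {2, 3, 4, 5, 6, 7, 8, 9}; Eulerian path requires 0 or 2)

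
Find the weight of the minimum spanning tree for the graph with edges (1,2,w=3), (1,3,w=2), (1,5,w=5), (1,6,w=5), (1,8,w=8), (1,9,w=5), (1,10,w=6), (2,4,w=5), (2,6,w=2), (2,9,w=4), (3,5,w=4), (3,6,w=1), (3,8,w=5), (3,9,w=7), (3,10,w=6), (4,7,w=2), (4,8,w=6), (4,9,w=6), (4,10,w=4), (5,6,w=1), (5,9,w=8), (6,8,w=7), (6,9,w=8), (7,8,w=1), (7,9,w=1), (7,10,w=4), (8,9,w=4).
18 (MST edges: (1,3,w=2), (2,6,w=2), (2,9,w=4), (3,6,w=1), (4,7,w=2), (4,10,w=4), (5,6,w=1), (7,8,w=1), (7,9,w=1); sum of weights 2 + 2 + 4 + 1 + 2 + 4 + 1 + 1 + 1 = 18)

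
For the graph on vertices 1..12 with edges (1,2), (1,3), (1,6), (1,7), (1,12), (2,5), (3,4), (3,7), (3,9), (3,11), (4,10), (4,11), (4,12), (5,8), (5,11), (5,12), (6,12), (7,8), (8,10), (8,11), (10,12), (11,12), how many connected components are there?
1 (components: {1, 2, 3, 4, 5, 6, 7, 8, 9, 10, 11, 12})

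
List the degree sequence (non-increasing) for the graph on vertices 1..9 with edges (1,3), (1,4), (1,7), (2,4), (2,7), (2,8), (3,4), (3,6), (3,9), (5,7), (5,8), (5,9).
[4, 3, 3, 3, 3, 3, 2, 2, 1] (degrees: deg(1)=3, deg(2)=3, deg(3)=4, deg(4)=3, deg(5)=3, deg(6)=1, deg(7)=3, deg(8)=2, deg(9)=2)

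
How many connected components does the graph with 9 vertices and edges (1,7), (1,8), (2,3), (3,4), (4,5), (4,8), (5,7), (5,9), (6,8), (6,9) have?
1 (components: {1, 2, 3, 4, 5, 6, 7, 8, 9})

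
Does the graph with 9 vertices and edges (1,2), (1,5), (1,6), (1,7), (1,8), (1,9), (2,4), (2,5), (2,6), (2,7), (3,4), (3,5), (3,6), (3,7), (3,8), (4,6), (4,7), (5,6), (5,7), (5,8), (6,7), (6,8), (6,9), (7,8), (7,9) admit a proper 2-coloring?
No (odd cycle of length 3: 7 -> 1 -> 2 -> 7)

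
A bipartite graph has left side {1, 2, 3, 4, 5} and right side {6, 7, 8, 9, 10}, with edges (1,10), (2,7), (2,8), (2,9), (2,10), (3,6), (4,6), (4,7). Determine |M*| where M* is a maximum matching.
4 (matching: (1,10), (2,9), (3,6), (4,7); upper bound min(|L|,|R|) = min(5,5) = 5)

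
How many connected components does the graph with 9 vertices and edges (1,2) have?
8 (components: {1, 2}, {3}, {4}, {5}, {6}, {7}, {8}, {9})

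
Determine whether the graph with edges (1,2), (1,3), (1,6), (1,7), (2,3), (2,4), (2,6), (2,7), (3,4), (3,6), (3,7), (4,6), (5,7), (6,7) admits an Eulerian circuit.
No (6 vertices have odd degree: {2, 3, 4, 5, 6, 7}; Eulerian circuit requires 0)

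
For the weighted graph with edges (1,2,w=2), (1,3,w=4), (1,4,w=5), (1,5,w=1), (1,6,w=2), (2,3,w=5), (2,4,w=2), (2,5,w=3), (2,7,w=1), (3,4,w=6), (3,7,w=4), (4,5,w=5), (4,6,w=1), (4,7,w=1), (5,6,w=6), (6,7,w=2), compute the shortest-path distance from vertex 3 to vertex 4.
5 (path: 3 -> 7 -> 4; weights 4 + 1 = 5)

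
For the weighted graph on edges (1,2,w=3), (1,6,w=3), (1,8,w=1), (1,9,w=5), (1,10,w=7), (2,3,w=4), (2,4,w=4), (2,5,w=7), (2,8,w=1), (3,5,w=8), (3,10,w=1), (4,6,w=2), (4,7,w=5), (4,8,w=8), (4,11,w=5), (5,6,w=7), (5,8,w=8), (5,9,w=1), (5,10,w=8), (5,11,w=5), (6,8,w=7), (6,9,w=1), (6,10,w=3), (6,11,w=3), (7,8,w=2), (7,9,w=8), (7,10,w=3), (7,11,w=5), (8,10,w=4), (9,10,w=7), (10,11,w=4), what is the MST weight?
18 (MST edges: (1,6,w=3), (1,8,w=1), (2,8,w=1), (3,10,w=1), (4,6,w=2), (5,9,w=1), (6,9,w=1), (6,10,w=3), (6,11,w=3), (7,8,w=2); sum of weights 3 + 1 + 1 + 1 + 2 + 1 + 1 + 3 + 3 + 2 = 18)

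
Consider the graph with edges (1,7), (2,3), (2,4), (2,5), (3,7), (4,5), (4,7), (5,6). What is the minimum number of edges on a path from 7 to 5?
2 (path: 7 -> 4 -> 5, 2 edges)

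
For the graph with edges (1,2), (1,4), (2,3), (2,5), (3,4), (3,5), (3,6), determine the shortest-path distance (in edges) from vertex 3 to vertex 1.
2 (path: 3 -> 2 -> 1, 2 edges)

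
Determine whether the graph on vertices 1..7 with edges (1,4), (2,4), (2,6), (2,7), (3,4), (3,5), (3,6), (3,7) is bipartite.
Yes. Partition: {1, 2, 3}, {4, 5, 6, 7}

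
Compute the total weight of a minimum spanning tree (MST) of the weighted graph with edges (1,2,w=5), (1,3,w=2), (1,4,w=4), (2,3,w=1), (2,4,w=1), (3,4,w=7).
4 (MST edges: (1,3,w=2), (2,3,w=1), (2,4,w=1); sum of weights 2 + 1 + 1 = 4)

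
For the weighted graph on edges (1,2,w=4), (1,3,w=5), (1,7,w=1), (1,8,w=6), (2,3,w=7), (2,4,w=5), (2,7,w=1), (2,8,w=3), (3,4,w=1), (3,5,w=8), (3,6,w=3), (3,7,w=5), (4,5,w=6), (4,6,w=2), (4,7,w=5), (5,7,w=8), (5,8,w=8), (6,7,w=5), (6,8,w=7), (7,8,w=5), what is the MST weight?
19 (MST edges: (1,3,w=5), (1,7,w=1), (2,7,w=1), (2,8,w=3), (3,4,w=1), (4,5,w=6), (4,6,w=2); sum of weights 5 + 1 + 1 + 3 + 1 + 6 + 2 = 19)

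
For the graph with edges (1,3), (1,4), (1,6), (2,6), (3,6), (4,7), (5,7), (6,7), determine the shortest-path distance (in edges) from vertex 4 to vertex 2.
3 (path: 4 -> 7 -> 6 -> 2, 3 edges)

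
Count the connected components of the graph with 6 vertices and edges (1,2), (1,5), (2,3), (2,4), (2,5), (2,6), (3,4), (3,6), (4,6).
1 (components: {1, 2, 3, 4, 5, 6})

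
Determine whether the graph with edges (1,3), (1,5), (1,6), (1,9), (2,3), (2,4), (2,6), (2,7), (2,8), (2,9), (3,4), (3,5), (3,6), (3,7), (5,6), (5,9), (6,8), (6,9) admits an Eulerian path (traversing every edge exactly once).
Yes — and in fact it has an Eulerian circuit (the graph is connected and all 9 vertices have even degree)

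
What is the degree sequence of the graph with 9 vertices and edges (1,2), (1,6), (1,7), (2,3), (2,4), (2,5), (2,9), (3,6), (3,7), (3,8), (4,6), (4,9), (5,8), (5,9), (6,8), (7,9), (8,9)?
[5, 5, 4, 4, 4, 3, 3, 3, 3] (degrees: deg(1)=3, deg(2)=5, deg(3)=4, deg(4)=3, deg(5)=3, deg(6)=4, deg(7)=3, deg(8)=4, deg(9)=5)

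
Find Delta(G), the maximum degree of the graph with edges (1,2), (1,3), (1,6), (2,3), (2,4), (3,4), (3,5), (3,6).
5 (attained at vertex 3)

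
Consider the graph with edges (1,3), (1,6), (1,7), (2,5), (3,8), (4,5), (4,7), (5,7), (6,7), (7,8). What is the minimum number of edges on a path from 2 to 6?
3 (path: 2 -> 5 -> 7 -> 6, 3 edges)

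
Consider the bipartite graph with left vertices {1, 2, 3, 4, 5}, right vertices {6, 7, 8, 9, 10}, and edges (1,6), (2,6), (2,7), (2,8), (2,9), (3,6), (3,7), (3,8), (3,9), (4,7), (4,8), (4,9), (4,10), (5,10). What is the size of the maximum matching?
5 (matching: (1,6), (2,9), (3,8), (4,7), (5,10); upper bound min(|L|,|R|) = min(5,5) = 5)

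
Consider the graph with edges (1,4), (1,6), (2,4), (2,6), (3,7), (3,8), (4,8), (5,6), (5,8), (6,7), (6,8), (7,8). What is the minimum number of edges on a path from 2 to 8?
2 (path: 2 -> 4 -> 8, 2 edges)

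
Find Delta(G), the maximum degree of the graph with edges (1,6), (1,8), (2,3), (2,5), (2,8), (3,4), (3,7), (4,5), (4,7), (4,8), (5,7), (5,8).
4 (attained at vertices 4, 5, 8)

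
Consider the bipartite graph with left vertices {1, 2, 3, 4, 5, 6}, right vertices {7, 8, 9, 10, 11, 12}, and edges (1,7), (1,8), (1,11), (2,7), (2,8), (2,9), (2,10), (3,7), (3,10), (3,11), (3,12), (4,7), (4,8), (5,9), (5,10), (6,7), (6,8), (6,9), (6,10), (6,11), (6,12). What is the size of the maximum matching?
6 (matching: (1,11), (2,10), (3,12), (4,8), (5,9), (6,7); upper bound min(|L|,|R|) = min(6,6) = 6)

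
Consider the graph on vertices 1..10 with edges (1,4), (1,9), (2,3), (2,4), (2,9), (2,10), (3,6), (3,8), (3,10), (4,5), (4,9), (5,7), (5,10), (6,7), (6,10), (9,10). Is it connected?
Yes (BFS from 1 visits [1, 4, 9, 2, 5, 10, 3, 7, 6, 8] — all 10 vertices reached)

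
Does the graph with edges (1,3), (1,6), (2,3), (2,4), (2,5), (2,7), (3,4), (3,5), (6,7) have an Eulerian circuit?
Yes (the graph is connected and all 7 vertices have even degree)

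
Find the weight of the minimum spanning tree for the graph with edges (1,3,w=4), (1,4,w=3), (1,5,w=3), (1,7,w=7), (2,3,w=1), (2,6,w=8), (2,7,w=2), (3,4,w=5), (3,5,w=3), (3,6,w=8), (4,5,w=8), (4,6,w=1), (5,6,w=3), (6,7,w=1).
11 (MST edges: (1,4,w=3), (1,5,w=3), (2,3,w=1), (2,7,w=2), (4,6,w=1), (6,7,w=1); sum of weights 3 + 3 + 1 + 2 + 1 + 1 = 11)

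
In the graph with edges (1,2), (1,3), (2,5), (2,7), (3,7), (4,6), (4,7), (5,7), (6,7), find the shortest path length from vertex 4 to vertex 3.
2 (path: 4 -> 7 -> 3, 2 edges)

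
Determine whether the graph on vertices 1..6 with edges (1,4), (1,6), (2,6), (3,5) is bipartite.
Yes. Partition: {1, 2, 3}, {4, 5, 6}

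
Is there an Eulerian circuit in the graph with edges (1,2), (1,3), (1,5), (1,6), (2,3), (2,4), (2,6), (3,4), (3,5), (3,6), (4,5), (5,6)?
No (2 vertices have odd degree: {3, 4}; Eulerian circuit requires 0)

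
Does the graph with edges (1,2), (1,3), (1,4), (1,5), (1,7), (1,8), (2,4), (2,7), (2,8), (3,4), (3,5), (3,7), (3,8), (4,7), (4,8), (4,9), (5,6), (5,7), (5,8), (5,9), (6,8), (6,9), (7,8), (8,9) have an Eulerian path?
Yes (the graph is connected and exactly 2 vertices have odd degree: {3, 6}; any Eulerian path must start and end at those)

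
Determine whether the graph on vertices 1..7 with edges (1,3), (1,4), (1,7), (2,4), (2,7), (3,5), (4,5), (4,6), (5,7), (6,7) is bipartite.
Yes. Partition: {1, 2, 5, 6}, {3, 4, 7}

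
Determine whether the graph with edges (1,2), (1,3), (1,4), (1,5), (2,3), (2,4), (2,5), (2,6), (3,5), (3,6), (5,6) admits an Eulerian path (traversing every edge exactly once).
Yes (the graph is connected and exactly 2 vertices have odd degree: {2, 6}; any Eulerian path must start and end at those)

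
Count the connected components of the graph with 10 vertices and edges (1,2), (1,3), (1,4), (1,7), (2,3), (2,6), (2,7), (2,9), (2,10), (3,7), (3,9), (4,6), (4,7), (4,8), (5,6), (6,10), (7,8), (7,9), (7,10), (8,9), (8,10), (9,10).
1 (components: {1, 2, 3, 4, 5, 6, 7, 8, 9, 10})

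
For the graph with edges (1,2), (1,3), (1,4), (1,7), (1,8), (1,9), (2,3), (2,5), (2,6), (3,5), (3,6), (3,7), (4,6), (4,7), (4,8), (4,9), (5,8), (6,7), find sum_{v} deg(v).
36 (handshake: sum of degrees = 2|E| = 2 x 18 = 36)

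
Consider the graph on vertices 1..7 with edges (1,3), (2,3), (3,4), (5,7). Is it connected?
No, it has 3 components: {1, 2, 3, 4}, {5, 7}, {6}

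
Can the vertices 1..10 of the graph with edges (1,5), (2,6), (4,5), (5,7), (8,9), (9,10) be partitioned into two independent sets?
Yes. Partition: {1, 2, 3, 4, 7, 9}, {5, 6, 8, 10}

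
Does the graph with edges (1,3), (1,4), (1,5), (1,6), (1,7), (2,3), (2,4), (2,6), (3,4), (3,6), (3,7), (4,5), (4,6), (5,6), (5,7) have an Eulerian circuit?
No (6 vertices have odd degree: {1, 2, 3, 4, 6, 7}; Eulerian circuit requires 0)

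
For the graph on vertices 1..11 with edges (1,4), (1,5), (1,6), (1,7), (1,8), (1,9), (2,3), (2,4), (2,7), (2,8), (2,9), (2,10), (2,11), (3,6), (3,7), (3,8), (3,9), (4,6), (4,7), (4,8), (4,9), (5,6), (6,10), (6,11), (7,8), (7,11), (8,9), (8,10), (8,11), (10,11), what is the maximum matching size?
5 (matching: (1,9), (3,7), (4,8), (5,6), (10,11); upper bound floor(n/2) = floor(11/2) = 5)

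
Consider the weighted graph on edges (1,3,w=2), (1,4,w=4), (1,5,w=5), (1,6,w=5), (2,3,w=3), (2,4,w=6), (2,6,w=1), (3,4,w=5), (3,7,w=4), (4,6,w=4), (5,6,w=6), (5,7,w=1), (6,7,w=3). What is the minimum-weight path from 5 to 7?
1 (path: 5 -> 7; weights 1 = 1)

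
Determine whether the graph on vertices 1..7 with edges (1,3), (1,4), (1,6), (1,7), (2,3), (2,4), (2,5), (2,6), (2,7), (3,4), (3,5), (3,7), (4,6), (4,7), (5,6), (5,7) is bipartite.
No (odd cycle of length 3: 3 -> 1 -> 4 -> 3)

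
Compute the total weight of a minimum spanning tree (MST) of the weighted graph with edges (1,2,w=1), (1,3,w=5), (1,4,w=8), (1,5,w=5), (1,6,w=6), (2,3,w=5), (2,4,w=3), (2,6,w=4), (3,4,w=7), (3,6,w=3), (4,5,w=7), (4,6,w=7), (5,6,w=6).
16 (MST edges: (1,2,w=1), (1,5,w=5), (2,4,w=3), (2,6,w=4), (3,6,w=3); sum of weights 1 + 5 + 3 + 4 + 3 = 16)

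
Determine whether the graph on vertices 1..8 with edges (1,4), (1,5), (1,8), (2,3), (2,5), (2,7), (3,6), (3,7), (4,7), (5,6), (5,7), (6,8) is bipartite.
No (odd cycle of length 5: 7 -> 4 -> 1 -> 5 -> 2 -> 7)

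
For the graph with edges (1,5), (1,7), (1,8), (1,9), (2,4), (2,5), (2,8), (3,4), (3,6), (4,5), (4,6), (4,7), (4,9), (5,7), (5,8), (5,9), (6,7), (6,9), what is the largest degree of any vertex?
6 (attained at vertices 4, 5)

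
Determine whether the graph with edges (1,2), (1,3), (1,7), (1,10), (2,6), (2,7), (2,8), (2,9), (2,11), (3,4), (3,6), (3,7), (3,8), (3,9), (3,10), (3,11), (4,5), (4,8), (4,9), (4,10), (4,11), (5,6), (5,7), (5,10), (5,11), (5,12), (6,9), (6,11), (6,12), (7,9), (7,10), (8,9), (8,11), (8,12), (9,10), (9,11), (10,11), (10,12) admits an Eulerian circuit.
Yes (the graph is connected and all 12 vertices have even degree)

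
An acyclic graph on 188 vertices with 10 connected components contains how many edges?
178 (Each of the 10 component trees on V_i vertices has V_i - 1 edges; summing gives V - C = 188 - 10 = 178)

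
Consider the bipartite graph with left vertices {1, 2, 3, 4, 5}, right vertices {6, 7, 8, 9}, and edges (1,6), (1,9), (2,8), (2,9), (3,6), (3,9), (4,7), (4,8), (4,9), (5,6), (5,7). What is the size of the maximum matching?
4 (matching: (1,9), (2,8), (3,6), (4,7); upper bound min(|L|,|R|) = min(5,4) = 4)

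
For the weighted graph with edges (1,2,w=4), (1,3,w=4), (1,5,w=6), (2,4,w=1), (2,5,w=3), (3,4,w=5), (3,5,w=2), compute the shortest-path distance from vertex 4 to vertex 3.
5 (path: 4 -> 3; weights 5 = 5)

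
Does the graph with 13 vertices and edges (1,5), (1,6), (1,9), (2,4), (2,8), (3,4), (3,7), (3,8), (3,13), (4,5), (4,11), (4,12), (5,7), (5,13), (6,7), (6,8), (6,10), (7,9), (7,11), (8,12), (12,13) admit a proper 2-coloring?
Yes. Partition: {1, 4, 7, 8, 10, 13}, {2, 3, 5, 6, 9, 11, 12}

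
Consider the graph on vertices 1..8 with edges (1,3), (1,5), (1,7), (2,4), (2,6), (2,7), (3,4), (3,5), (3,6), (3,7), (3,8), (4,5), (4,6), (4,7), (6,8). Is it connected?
Yes (BFS from 1 visits [1, 3, 5, 7, 4, 6, 8, 2] — all 8 vertices reached)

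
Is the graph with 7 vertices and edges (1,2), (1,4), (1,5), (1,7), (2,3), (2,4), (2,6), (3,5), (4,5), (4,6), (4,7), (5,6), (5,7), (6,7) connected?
Yes (BFS from 1 visits [1, 2, 4, 5, 7, 3, 6] — all 7 vertices reached)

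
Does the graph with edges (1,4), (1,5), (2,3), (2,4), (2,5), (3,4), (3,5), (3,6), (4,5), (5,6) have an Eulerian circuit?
No (2 vertices have odd degree: {2, 5}; Eulerian circuit requires 0)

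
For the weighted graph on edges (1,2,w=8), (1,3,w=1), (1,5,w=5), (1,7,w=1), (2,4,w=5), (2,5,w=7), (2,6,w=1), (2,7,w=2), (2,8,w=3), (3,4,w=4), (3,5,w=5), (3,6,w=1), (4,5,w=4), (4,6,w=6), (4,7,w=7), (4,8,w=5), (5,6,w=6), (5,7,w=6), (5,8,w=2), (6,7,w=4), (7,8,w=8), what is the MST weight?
13 (MST edges: (1,3,w=1), (1,7,w=1), (2,6,w=1), (2,8,w=3), (3,4,w=4), (3,6,w=1), (5,8,w=2); sum of weights 1 + 1 + 1 + 3 + 4 + 1 + 2 = 13)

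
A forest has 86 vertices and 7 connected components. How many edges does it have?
79 (Each of the 7 component trees on V_i vertices has V_i - 1 edges; summing gives V - C = 86 - 7 = 79)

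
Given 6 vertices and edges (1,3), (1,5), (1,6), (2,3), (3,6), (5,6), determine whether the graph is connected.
No, it has 2 components: {1, 2, 3, 5, 6}, {4}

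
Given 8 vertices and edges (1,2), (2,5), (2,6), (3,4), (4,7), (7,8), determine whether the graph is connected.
No, it has 2 components: {1, 2, 5, 6}, {3, 4, 7, 8}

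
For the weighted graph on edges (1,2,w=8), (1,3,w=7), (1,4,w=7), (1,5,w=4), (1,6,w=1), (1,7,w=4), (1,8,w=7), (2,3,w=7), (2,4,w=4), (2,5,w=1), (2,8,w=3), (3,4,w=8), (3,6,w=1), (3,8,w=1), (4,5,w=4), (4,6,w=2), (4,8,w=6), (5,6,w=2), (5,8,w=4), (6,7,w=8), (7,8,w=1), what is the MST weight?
9 (MST edges: (1,6,w=1), (2,5,w=1), (3,6,w=1), (3,8,w=1), (4,6,w=2), (5,6,w=2), (7,8,w=1); sum of weights 1 + 1 + 1 + 1 + 2 + 2 + 1 = 9)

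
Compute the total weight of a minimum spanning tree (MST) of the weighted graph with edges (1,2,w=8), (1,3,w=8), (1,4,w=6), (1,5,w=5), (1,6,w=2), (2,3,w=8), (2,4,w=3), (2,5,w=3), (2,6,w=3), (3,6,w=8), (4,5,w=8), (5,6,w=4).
19 (MST edges: (1,3,w=8), (1,6,w=2), (2,4,w=3), (2,5,w=3), (2,6,w=3); sum of weights 8 + 2 + 3 + 3 + 3 = 19)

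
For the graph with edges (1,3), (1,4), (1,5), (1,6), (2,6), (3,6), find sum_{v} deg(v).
12 (handshake: sum of degrees = 2|E| = 2 x 6 = 12)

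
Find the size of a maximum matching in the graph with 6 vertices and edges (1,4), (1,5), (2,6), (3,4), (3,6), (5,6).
3 (matching: (1,5), (2,6), (3,4); upper bound floor(n/2) = floor(6/2) = 3)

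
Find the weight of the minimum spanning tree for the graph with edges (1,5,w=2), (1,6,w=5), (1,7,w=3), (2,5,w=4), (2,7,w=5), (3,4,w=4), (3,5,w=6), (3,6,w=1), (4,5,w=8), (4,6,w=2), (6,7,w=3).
15 (MST edges: (1,5,w=2), (1,7,w=3), (2,5,w=4), (3,6,w=1), (4,6,w=2), (6,7,w=3); sum of weights 2 + 3 + 4 + 1 + 2 + 3 = 15)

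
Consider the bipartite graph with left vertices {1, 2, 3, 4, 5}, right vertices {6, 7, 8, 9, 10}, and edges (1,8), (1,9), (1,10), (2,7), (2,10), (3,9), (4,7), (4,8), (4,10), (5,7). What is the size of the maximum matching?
4 (matching: (1,10), (2,7), (3,9), (4,8); upper bound min(|L|,|R|) = min(5,5) = 5)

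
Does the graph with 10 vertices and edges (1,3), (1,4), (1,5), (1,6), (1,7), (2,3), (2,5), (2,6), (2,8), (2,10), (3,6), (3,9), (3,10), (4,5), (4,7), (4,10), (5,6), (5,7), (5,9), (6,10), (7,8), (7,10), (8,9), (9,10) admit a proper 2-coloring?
No (odd cycle of length 3: 5 -> 1 -> 7 -> 5)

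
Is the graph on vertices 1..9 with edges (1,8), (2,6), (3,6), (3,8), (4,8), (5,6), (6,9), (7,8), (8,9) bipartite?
Yes. Partition: {1, 2, 3, 4, 5, 7, 9}, {6, 8}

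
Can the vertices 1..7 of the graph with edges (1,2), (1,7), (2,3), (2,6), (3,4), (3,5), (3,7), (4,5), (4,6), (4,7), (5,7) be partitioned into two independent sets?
No (odd cycle of length 5: 3 -> 2 -> 1 -> 7 -> 5 -> 3)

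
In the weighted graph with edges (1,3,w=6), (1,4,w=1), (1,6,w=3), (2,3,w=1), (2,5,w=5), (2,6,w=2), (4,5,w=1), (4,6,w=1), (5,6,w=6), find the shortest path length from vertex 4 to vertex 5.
1 (path: 4 -> 5; weights 1 = 1)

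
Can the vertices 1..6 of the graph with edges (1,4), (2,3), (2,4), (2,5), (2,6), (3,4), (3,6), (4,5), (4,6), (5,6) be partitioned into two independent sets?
No (odd cycle of length 3: 2 -> 4 -> 3 -> 2)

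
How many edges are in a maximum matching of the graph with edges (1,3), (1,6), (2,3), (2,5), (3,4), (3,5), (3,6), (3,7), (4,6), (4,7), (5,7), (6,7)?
3 (matching: (1,6), (2,5), (4,7); upper bound floor(n/2) = floor(7/2) = 3)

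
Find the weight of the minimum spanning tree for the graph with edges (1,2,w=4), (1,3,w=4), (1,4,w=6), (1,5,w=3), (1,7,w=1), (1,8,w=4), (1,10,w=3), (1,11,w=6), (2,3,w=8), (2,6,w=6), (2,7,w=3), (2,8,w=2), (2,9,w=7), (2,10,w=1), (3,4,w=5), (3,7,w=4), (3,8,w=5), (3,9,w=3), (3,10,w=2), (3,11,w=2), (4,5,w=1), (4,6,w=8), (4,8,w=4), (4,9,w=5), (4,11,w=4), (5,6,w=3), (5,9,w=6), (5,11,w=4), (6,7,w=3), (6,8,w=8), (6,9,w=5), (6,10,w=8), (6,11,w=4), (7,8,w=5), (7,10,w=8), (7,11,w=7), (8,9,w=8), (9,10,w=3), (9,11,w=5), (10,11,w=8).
21 (MST edges: (1,5,w=3), (1,7,w=1), (1,10,w=3), (2,8,w=2), (2,10,w=1), (3,9,w=3), (3,10,w=2), (3,11,w=2), (4,5,w=1), (5,6,w=3); sum of weights 3 + 1 + 3 + 2 + 1 + 3 + 2 + 2 + 1 + 3 = 21)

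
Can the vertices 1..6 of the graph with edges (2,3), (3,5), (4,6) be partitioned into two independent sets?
Yes. Partition: {1, 2, 4, 5}, {3, 6}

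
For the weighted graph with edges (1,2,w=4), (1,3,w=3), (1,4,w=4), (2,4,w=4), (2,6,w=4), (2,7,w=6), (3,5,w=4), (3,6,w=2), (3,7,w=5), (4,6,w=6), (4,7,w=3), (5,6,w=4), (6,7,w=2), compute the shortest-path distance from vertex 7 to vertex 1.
7 (path: 7 -> 4 -> 1; weights 3 + 4 = 7)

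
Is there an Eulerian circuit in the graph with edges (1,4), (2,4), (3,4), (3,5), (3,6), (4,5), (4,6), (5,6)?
No (6 vertices have odd degree: {1, 2, 3, 4, 5, 6}; Eulerian circuit requires 0)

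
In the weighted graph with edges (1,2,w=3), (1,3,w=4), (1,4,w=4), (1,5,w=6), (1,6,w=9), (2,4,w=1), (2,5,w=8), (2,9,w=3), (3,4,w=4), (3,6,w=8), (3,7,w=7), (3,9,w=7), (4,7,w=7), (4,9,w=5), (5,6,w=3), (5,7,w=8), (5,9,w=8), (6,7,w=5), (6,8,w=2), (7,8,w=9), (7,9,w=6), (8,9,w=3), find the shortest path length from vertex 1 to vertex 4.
4 (path: 1 -> 4; weights 4 = 4)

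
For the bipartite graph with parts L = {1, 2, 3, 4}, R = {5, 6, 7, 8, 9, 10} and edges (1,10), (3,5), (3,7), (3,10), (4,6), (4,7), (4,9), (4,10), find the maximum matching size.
3 (matching: (1,10), (3,7), (4,9); upper bound min(|L|,|R|) = min(4,6) = 4)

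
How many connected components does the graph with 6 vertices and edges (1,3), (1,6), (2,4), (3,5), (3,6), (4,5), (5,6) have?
1 (components: {1, 2, 3, 4, 5, 6})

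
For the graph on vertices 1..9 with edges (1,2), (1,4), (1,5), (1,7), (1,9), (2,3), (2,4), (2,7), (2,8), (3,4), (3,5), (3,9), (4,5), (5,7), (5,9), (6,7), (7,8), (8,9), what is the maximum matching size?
4 (matching: (1,5), (2,4), (6,7), (8,9); upper bound floor(n/2) = floor(9/2) = 4)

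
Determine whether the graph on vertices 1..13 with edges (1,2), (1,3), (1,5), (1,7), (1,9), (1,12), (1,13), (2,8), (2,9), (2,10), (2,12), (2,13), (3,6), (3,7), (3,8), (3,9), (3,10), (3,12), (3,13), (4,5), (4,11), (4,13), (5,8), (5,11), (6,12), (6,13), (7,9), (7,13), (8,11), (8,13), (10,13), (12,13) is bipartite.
No (odd cycle of length 3: 2 -> 1 -> 12 -> 2)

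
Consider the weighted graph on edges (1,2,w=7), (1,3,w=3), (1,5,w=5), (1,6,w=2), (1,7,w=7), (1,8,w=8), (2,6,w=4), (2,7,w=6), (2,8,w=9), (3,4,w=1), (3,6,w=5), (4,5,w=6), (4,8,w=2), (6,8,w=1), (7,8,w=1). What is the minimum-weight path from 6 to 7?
2 (path: 6 -> 8 -> 7; weights 1 + 1 = 2)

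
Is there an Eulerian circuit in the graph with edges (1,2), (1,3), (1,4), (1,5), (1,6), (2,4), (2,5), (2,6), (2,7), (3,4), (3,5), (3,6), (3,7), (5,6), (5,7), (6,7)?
No (6 vertices have odd degree: {1, 2, 3, 4, 5, 6}; Eulerian circuit requires 0)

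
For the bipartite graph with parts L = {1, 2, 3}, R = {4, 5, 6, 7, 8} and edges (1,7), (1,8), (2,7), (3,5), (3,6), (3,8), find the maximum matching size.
3 (matching: (1,8), (2,7), (3,6); upper bound min(|L|,|R|) = min(3,5) = 3)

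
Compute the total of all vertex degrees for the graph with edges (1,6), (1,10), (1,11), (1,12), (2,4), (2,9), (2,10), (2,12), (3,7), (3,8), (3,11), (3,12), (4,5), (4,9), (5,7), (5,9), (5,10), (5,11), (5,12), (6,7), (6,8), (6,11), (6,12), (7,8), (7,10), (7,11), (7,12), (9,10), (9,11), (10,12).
60 (handshake: sum of degrees = 2|E| = 2 x 30 = 60)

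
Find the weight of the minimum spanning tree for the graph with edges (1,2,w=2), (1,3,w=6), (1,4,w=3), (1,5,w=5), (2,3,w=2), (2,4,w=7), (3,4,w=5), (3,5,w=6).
12 (MST edges: (1,2,w=2), (1,4,w=3), (1,5,w=5), (2,3,w=2); sum of weights 2 + 3 + 5 + 2 = 12)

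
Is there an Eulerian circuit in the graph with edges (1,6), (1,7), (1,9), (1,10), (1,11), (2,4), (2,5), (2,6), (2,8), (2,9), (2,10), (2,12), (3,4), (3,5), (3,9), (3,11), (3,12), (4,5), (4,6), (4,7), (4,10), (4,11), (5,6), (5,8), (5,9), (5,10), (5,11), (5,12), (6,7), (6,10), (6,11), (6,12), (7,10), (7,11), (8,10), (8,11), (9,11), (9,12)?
No (8 vertices have odd degree: {1, 2, 3, 4, 5, 7, 10, 12}; Eulerian circuit requires 0)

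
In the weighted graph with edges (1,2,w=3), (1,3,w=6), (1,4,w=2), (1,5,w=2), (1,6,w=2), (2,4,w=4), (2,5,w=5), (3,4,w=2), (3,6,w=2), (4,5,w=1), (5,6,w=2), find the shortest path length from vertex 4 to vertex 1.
2 (path: 4 -> 1; weights 2 = 2)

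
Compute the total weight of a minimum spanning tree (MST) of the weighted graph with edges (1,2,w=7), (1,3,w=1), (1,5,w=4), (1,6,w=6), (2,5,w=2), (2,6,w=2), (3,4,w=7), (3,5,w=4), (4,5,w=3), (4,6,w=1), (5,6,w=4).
10 (MST edges: (1,3,w=1), (1,5,w=4), (2,5,w=2), (2,6,w=2), (4,6,w=1); sum of weights 1 + 4 + 2 + 2 + 1 = 10)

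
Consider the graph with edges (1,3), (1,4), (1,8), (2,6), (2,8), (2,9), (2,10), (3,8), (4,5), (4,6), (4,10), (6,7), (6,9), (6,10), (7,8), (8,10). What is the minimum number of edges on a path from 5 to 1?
2 (path: 5 -> 4 -> 1, 2 edges)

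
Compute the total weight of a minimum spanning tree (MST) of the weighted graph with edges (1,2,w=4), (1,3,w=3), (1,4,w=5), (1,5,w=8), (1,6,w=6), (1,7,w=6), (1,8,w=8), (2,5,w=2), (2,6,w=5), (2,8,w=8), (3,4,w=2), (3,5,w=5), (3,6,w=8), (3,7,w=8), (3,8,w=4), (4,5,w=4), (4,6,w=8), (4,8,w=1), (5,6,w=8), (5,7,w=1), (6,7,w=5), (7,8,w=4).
18 (MST edges: (1,2,w=4), (1,3,w=3), (2,5,w=2), (2,6,w=5), (3,4,w=2), (4,8,w=1), (5,7,w=1); sum of weights 4 + 3 + 2 + 5 + 2 + 1 + 1 = 18)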